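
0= 0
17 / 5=3.40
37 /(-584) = -37 /584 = -0.06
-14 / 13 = -1.08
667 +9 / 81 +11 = 6103 / 9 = 678.11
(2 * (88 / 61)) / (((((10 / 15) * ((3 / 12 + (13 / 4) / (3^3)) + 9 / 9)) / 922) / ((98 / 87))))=214685856 / 65453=3280.00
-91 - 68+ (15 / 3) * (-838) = -4349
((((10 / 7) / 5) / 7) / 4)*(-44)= -22 / 49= -0.45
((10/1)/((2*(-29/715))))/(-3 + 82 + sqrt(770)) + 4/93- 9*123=-1108.11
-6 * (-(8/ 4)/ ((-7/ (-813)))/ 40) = 2439/ 70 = 34.84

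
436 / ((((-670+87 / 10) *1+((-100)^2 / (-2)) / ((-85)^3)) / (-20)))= 428413600 / 32489269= 13.19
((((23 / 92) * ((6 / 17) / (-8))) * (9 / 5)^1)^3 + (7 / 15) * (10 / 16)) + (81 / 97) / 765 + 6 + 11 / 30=4874677958647 / 731997696000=6.66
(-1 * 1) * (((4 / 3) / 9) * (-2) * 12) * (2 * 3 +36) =149.33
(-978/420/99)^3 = -4330747/332812557000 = -0.00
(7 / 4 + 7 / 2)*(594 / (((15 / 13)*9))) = 3003 / 10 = 300.30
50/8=25/4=6.25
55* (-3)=-165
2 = 2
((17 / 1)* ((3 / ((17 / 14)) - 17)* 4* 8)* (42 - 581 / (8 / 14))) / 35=1100632 / 5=220126.40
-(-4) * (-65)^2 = 16900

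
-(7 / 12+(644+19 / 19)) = -7747 / 12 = -645.58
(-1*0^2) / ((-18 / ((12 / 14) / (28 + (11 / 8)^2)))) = 0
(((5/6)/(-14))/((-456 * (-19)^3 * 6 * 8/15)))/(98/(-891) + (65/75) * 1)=-12375/1574494534144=-0.00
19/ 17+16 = 291/ 17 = 17.12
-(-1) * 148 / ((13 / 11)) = 1628 / 13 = 125.23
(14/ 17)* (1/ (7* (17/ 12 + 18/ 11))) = 264/ 6851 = 0.04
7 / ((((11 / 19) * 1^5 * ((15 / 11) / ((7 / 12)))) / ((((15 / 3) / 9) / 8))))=931 / 2592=0.36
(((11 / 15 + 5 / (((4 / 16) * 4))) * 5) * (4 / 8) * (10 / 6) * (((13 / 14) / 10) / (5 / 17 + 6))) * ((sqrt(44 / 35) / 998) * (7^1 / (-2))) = -9503 * sqrt(385) / 134550360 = -0.00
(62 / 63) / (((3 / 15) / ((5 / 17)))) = 1550 / 1071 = 1.45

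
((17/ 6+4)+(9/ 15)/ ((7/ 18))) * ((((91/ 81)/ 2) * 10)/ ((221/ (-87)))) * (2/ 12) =-51011/ 16524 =-3.09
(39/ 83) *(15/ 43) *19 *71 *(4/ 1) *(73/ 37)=230436180/ 132053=1745.03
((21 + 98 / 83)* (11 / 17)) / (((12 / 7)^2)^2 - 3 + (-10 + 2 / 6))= -145867953 / 40961330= -3.56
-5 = -5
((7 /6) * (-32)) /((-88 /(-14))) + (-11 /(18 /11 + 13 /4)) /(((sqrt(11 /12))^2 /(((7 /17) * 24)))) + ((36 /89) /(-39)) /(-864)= -101175777811 /3349237320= -30.21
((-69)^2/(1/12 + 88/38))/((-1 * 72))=-30153/1094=-27.56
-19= -19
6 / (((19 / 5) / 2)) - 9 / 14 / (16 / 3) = 12927 / 4256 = 3.04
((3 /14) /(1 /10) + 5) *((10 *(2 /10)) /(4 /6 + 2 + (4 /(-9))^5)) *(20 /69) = 984150 /629671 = 1.56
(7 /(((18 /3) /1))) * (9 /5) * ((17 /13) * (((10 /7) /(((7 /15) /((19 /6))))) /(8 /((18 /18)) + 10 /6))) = 14535 /5278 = 2.75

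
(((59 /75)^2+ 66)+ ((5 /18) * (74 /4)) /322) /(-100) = -53641017 /80500000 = -0.67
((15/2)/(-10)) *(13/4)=-39/16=-2.44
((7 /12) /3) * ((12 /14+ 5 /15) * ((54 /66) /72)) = 25 /9504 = 0.00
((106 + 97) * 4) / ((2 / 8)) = 3248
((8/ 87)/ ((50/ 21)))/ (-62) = -0.00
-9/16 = -0.56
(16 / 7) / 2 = 8 / 7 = 1.14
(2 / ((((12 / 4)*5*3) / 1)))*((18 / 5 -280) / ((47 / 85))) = -46988 / 2115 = -22.22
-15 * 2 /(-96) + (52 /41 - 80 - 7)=-56035 /656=-85.42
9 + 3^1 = 12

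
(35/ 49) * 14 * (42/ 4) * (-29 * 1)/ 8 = -3045/ 8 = -380.62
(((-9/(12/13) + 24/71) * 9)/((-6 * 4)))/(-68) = -8019/154496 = -0.05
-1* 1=-1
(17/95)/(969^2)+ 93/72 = 54220403/41977080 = 1.29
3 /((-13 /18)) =-54 /13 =-4.15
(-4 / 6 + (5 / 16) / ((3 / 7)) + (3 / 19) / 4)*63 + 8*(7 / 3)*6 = 36001 / 304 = 118.42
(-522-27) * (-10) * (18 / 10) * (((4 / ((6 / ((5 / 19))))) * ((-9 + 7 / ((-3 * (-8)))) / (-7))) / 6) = 10065 / 28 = 359.46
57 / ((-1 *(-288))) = 19 / 96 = 0.20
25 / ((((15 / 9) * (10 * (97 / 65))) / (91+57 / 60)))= 71721 / 776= 92.42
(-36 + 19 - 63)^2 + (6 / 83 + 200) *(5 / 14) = 3759915 / 581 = 6471.45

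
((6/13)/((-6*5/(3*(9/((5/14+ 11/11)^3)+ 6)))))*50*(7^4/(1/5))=-23715877500/89167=-265971.46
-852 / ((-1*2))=426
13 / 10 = 1.30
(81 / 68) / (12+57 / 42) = 567 / 6358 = 0.09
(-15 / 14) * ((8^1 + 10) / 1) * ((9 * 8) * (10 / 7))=-97200 / 49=-1983.67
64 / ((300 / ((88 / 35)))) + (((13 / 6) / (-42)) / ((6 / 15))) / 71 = 2391107 / 4473000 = 0.53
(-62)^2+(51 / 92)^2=32538217 / 8464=3844.31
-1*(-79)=79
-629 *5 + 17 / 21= -66028 / 21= -3144.19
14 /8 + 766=3071 /4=767.75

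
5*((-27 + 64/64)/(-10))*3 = 39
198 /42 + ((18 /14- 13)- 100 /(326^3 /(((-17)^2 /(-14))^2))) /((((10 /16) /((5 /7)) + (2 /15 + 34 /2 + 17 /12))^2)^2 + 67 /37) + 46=145137562258899500330515 /2861872068176128956151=50.71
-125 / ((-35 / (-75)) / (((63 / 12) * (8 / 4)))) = -5625 / 2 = -2812.50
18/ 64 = 9/ 32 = 0.28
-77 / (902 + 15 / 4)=-308 / 3623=-0.09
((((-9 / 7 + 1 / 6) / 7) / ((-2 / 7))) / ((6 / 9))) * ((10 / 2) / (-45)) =-47 / 504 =-0.09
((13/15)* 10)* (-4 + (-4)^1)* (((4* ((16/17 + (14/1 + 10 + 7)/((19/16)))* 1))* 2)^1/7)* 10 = -21431.08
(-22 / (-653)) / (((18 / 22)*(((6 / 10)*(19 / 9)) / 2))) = 2420 / 37221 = 0.07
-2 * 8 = -16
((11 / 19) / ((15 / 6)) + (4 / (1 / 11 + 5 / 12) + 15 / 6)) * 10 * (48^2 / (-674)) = -155627136 / 429001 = -362.77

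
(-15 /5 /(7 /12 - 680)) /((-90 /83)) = -166 /40765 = -0.00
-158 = -158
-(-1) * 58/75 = 58/75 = 0.77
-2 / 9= -0.22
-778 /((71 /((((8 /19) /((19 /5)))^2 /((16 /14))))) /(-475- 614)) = 1186138800 /9252791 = 128.19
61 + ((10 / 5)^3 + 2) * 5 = 111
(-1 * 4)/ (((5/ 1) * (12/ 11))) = -11/ 15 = -0.73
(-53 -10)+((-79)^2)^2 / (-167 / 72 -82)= -2804788305 / 6071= -461997.74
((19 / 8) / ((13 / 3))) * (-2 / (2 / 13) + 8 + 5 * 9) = 285 / 13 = 21.92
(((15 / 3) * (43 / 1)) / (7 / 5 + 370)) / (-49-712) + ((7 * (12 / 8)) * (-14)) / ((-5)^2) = -207763894 / 35329425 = -5.88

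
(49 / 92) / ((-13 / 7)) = -343 / 1196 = -0.29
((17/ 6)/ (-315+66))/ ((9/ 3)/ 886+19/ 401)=-177643/ 792567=-0.22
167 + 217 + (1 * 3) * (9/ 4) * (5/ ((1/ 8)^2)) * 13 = 28464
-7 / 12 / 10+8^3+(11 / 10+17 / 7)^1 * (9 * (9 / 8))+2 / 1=923443 / 1680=549.67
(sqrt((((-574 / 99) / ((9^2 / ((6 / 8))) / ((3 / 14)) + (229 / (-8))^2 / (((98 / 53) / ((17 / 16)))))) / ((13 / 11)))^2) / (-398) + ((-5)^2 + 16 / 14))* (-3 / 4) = -416818934437793 / 21258535171692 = -19.61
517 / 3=172.33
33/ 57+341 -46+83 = 7193/ 19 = 378.58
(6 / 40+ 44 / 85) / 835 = 227 / 283900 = 0.00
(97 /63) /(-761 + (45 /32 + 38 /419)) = -1300576 /641555271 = -0.00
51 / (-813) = -17 / 271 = -0.06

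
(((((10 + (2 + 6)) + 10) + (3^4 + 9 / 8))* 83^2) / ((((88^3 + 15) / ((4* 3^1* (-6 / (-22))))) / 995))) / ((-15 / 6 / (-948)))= 10304715746412 / 7496357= 1374629.80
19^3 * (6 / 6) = 6859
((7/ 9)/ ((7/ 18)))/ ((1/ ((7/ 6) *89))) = 623/ 3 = 207.67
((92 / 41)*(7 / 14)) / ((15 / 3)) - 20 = -4054 / 205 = -19.78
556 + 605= 1161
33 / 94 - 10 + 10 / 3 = -1781 / 282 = -6.32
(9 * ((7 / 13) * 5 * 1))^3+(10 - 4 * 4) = 31242693 / 2197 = 14220.62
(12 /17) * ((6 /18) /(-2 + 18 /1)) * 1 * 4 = 1 /17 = 0.06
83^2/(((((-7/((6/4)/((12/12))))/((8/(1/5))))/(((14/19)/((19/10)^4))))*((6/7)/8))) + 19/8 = -617207354119/19808792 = -31158.25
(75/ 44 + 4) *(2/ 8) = 251/ 176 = 1.43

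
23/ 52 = 0.44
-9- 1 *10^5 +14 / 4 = -200011 / 2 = -100005.50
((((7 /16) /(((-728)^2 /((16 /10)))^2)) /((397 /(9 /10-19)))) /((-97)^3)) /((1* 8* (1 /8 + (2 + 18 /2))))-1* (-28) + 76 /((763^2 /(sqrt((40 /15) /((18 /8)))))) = 28.00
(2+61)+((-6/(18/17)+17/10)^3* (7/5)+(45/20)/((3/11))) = -2177363/135000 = -16.13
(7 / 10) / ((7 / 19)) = 19 / 10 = 1.90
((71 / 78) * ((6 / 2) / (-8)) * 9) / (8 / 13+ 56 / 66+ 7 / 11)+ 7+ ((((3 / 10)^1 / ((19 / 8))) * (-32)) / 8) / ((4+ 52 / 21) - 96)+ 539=175254160341 / 321837200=544.54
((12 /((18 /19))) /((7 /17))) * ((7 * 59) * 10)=381140 /3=127046.67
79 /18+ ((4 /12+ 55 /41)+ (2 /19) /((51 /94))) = 1491673 /238374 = 6.26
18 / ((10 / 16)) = 144 / 5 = 28.80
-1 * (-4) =4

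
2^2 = 4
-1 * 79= -79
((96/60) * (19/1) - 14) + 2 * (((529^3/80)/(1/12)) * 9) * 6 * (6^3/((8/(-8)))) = -2590035913862/5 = -518007182772.40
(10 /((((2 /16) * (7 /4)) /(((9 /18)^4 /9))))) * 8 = 160 /63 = 2.54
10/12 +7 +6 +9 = 137/6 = 22.83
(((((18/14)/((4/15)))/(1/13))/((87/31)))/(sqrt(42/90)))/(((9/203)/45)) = 90675 * sqrt(105)/28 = 33183.65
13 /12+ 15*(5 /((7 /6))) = 65.37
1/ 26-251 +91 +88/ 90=-186011/ 1170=-158.98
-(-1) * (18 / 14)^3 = 729 / 343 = 2.13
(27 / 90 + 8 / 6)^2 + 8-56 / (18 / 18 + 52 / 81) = -400781 / 17100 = -23.44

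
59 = 59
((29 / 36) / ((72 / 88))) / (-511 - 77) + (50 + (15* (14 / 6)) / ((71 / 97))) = 1323083191 / 13526352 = 97.82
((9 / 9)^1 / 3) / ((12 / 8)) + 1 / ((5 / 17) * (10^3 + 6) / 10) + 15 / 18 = 9863 / 9054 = 1.09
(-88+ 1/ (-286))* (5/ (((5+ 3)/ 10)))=-629225/ 1144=-550.02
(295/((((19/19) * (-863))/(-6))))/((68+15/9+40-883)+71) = -0.00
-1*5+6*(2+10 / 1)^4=124411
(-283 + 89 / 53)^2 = 222308100 / 2809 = 79141.37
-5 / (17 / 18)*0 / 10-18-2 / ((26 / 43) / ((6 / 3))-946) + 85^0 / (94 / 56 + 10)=-26465272 / 1477495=-17.91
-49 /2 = -24.50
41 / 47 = 0.87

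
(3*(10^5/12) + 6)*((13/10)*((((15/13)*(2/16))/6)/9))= 12503/144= 86.83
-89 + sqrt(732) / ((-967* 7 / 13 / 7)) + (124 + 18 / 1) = 53 - 26* sqrt(183) / 967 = 52.64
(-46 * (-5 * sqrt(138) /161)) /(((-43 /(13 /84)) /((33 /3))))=-715 * sqrt(138) /12642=-0.66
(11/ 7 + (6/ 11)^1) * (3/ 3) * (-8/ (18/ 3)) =-652/ 231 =-2.82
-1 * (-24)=24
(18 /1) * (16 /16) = 18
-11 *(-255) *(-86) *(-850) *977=200329453500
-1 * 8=-8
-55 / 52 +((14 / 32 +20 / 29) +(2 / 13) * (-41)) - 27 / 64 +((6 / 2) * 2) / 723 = -6.65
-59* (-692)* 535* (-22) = -480545560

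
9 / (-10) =-9 / 10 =-0.90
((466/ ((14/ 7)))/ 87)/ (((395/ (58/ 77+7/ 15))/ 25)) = 328297/ 1587663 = 0.21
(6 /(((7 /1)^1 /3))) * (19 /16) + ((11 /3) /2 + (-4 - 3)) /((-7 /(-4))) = 17 /168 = 0.10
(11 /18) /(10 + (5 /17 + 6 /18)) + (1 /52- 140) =-1478849 /10569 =-139.92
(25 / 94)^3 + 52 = 43205993 / 830584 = 52.02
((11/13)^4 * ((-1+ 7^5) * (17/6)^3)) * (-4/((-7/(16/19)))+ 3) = 93284954622079/136750068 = 682156.55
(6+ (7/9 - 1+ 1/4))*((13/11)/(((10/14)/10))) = 19747/198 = 99.73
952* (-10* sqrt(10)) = -9520* sqrt(10) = -30104.88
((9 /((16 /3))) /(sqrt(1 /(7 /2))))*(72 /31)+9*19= 243*sqrt(14) /124+171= 178.33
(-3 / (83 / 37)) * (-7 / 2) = 777 / 166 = 4.68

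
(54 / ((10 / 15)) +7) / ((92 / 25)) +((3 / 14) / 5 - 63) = -62861 / 1610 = -39.04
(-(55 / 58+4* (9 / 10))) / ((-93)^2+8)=-0.00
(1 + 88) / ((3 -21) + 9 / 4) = -356 / 63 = -5.65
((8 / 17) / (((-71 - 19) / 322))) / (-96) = 161 / 9180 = 0.02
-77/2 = -38.50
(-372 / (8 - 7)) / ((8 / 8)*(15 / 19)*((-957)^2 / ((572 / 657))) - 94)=-367536 / 820424573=-0.00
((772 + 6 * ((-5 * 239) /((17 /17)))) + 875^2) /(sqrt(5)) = 339536.64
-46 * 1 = -46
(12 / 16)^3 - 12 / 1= -741 / 64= -11.58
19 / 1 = 19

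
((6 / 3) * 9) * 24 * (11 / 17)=4752 / 17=279.53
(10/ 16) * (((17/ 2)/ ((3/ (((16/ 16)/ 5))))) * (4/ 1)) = 17/ 12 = 1.42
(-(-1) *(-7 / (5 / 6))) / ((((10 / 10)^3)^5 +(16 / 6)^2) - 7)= -189 / 25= -7.56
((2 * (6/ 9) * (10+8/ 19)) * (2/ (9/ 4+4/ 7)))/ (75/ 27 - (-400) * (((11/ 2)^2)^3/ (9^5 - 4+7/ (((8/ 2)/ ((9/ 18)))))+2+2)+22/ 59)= 3708224549568/ 674171474829241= 0.01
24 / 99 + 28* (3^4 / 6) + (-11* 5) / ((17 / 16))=183154 / 561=326.48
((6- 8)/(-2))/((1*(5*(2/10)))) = 1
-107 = -107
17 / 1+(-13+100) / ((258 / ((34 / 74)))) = 54587 / 3182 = 17.15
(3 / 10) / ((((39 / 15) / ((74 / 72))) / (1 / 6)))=37 / 1872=0.02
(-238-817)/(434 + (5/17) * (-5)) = -17935/7353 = -2.44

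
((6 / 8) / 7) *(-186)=-19.93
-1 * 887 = -887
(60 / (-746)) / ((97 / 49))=-1470 / 36181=-0.04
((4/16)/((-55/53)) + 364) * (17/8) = 1360459/1760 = 772.99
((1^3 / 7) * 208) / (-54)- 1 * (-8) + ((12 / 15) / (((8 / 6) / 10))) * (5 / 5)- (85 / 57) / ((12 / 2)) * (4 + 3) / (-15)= 97429 / 7182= 13.57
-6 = -6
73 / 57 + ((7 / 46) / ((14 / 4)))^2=38674 / 30153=1.28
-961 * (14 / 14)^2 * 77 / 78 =-73997 / 78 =-948.68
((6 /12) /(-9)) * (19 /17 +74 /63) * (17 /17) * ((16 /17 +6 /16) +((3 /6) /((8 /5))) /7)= -6360905 /36705312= -0.17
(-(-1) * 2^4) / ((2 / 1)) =8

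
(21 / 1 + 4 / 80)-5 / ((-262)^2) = 1806189 / 85805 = 21.05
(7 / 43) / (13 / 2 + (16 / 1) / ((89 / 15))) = 1246 / 70391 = 0.02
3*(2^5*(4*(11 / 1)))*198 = 836352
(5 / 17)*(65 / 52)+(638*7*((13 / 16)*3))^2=128930475073 / 1088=118502274.88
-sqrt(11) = -3.32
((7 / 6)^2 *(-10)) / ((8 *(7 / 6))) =-35 / 24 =-1.46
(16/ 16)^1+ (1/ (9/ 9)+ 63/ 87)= 79/ 29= 2.72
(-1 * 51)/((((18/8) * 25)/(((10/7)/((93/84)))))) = -544/465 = -1.17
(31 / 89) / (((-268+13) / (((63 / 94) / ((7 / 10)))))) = -93 / 71111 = -0.00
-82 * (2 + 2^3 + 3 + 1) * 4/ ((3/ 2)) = -9184/ 3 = -3061.33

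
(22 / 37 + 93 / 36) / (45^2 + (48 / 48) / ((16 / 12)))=1411 / 899433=0.00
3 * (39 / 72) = 13 / 8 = 1.62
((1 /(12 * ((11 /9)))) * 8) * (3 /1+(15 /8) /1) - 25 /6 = -199 /132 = -1.51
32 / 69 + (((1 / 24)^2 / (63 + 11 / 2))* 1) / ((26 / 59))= 10943821 / 23594688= 0.46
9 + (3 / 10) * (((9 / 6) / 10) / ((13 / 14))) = 11763 / 1300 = 9.05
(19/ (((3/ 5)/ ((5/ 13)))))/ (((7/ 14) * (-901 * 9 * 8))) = -475/ 1265004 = -0.00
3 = 3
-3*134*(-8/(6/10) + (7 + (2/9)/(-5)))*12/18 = 76916/45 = 1709.24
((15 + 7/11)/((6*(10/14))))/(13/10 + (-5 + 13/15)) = -1.29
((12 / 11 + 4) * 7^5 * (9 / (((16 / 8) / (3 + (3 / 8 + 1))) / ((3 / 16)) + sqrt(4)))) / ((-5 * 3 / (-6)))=177885288 / 2563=69405.11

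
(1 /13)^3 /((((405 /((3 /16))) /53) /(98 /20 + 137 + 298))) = 233147 /47455200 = 0.00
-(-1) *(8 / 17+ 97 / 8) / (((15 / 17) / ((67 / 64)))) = 38257 / 2560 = 14.94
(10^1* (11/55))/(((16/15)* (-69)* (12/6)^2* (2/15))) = -75/1472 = -0.05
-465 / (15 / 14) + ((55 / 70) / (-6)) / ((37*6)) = -8093243 / 18648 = -434.00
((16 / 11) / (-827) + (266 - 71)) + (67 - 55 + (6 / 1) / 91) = 171413315 / 827827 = 207.06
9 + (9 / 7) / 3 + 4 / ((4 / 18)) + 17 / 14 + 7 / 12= 2455 / 84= 29.23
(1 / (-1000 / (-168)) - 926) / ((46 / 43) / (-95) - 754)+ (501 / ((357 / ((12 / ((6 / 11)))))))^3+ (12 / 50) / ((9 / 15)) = 3819015136884247127 / 129762972540600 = 29430.70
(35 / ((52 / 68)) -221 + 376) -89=1453 / 13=111.77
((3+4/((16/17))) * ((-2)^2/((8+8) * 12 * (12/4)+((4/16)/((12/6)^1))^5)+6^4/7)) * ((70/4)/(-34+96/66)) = -2438565566635/3378512051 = -721.79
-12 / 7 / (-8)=3 / 14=0.21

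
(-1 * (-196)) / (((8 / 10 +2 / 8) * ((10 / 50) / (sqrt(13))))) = 2800 * sqrt(13) / 3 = 3365.18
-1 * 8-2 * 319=-646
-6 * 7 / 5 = -42 / 5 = -8.40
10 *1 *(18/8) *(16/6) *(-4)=-240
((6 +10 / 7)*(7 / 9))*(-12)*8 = -1664 / 3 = -554.67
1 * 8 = 8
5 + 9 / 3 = 8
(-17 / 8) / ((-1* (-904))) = -17 / 7232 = -0.00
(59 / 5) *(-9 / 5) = -531 / 25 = -21.24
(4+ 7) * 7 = 77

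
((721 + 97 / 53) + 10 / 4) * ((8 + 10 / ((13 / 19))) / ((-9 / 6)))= -7534730 / 689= -10935.75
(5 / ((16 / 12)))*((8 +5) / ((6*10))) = 13 / 16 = 0.81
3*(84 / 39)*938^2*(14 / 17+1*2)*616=2185279100928 / 221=9888140728.18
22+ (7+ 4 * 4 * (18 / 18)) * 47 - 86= 1017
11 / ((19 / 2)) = 22 / 19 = 1.16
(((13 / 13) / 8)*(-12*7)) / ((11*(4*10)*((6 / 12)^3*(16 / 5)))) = -0.06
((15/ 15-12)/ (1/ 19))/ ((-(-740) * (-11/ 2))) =19/ 370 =0.05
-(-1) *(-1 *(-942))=942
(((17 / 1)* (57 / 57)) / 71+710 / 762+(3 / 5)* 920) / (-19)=-14963834 / 513969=-29.11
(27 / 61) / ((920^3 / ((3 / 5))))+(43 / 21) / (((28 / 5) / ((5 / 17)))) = 63828082202419 / 593512100160000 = 0.11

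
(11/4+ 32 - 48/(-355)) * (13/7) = 64.79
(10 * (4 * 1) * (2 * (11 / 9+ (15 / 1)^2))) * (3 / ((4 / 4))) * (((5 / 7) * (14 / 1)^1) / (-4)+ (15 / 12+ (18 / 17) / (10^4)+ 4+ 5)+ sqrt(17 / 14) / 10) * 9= 24432 * sqrt(238) / 7+ 8047399944 / 2125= 3840857.24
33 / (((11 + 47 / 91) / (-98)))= -147147 / 524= -280.81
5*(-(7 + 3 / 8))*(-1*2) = 73.75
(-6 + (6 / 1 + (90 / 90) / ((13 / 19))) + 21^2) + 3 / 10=57559 / 130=442.76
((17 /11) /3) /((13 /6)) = 34 /143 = 0.24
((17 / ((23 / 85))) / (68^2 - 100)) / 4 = 1445 / 416208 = 0.00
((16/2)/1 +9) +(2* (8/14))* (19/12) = 18.81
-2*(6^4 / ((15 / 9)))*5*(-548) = 4261248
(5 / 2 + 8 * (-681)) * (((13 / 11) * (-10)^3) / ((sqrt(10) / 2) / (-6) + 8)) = 424749000 * sqrt(10) / 50633 + 40775904000 / 50633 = 831850.34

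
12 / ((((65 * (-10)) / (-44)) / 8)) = 2112 / 325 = 6.50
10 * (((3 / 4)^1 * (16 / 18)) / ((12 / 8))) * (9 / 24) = 5 / 3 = 1.67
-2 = -2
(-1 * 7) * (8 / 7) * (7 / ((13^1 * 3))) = -56 / 39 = -1.44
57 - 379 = -322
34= 34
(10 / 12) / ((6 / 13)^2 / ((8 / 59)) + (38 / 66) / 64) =297440 / 563947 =0.53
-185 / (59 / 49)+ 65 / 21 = -186530 / 1239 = -150.55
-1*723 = -723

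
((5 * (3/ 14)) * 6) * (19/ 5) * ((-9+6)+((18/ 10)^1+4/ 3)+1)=969/ 35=27.69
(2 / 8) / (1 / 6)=3 / 2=1.50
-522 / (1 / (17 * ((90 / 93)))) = -266220 / 31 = -8587.74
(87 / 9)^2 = 841 / 9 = 93.44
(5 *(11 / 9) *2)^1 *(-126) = -1540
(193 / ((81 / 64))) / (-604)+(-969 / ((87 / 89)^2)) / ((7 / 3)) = -31310984629 / 72003897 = -434.85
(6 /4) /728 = 0.00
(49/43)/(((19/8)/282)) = 110544/817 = 135.30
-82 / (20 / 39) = -1599 / 10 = -159.90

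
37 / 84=0.44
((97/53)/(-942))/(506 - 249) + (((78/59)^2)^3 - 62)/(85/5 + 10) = -10222024619152484365/4870959011082589158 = -2.10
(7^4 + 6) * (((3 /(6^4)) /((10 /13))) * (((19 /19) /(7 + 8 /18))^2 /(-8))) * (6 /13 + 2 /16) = -0.01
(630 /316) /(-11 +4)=-0.28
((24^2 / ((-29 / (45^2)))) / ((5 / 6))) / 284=-349920 / 2059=-169.95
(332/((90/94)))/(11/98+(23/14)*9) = 382298/16425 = 23.28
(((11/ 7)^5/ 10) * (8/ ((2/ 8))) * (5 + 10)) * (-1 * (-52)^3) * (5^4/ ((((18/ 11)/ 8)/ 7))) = 9963825963520000/ 7203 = 1383288347010.97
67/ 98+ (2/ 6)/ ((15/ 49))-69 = -296473/ 4410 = -67.23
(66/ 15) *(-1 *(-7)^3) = 7546/ 5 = 1509.20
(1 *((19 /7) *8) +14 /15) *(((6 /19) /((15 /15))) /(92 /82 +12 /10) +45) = 16178723 /15827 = 1022.22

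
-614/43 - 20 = -1474/43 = -34.28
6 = 6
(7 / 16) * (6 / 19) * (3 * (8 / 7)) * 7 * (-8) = -504 / 19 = -26.53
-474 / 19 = -24.95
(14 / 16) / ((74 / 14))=49 / 296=0.17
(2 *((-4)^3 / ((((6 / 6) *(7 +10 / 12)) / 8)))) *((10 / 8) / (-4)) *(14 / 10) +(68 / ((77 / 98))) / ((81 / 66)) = 162064 / 1269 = 127.71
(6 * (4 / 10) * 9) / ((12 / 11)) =19.80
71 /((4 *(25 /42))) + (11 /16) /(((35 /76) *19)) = 20929 /700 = 29.90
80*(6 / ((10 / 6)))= 288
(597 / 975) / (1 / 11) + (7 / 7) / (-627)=1372178 / 203775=6.73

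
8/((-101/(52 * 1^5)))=-4.12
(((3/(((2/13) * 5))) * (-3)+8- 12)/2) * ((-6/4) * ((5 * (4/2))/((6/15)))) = 2355/8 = 294.38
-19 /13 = -1.46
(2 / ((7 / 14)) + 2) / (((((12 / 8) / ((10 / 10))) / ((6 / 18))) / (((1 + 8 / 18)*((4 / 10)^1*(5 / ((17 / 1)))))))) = 104 / 459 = 0.23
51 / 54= 17 / 18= 0.94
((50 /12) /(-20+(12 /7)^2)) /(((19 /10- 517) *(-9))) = -6125 /116268372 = -0.00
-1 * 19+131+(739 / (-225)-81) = 6236 / 225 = 27.72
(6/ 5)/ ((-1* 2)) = -3/ 5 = -0.60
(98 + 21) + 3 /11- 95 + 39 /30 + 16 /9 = 27077 /990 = 27.35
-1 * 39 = -39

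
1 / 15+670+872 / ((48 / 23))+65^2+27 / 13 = 690947 / 130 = 5314.98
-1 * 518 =-518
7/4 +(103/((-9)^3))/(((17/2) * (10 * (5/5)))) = 433343/247860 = 1.75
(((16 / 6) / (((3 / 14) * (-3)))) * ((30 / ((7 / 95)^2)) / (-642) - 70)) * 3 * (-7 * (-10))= 65941600 / 963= 68475.18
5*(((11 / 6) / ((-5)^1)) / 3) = -0.61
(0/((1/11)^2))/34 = 0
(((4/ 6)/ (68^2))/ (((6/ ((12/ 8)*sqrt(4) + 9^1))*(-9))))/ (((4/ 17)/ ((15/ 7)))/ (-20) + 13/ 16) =-0.00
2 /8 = 1 /4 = 0.25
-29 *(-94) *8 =21808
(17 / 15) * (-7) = -7.93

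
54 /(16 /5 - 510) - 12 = -15339 /1267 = -12.11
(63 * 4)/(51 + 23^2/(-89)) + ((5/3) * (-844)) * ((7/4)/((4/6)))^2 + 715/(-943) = -293075276143/30251440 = -9687.98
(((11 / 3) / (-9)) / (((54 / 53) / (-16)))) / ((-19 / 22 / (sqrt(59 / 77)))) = -9328 *sqrt(4543) / 96957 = -6.48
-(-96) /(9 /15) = 160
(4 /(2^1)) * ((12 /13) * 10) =240 /13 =18.46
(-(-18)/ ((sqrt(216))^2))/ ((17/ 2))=1/ 102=0.01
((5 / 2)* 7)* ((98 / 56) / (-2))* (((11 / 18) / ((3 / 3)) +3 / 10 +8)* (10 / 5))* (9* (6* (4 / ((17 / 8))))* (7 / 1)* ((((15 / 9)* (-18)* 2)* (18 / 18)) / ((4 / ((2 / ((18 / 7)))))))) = 38512040 / 17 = 2265414.12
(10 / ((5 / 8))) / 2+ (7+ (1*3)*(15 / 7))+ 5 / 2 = 335 / 14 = 23.93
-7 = -7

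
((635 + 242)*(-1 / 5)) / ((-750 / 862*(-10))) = -377987 / 18750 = -20.16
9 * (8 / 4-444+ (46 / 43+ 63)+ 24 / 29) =-4232223 / 1247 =-3393.92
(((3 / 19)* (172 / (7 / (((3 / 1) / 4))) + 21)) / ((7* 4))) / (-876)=-69 / 271852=-0.00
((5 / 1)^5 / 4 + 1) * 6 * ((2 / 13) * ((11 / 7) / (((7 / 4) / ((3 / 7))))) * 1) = 177012 / 637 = 277.88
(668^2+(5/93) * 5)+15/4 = 165996823/372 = 446228.02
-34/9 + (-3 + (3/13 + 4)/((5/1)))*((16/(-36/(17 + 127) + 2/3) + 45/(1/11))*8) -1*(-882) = -4862912/585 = -8312.67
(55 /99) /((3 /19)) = 95 /27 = 3.52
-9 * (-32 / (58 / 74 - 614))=-1184 / 2521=-0.47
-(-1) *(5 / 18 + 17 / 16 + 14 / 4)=697 / 144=4.84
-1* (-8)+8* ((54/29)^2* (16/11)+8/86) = 19528040/397793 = 49.09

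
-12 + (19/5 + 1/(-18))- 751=-68333/90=-759.26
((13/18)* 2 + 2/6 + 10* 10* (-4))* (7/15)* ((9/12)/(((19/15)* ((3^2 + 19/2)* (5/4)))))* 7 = -351232/10545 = -33.31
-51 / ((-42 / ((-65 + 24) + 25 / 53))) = -18258 / 371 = -49.21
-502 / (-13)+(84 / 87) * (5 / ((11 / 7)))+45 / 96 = 5594301 / 132704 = 42.16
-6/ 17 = -0.35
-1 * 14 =-14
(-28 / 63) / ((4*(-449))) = 0.00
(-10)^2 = 100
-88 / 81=-1.09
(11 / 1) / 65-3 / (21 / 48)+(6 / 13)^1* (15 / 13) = -36409 / 5915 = -6.16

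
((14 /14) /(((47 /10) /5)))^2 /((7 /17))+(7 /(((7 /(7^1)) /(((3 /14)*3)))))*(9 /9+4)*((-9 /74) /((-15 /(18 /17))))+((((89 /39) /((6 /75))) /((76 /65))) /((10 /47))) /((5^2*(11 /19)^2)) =939185509415 /56489926416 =16.63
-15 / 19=-0.79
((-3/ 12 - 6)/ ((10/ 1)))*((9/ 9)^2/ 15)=-1/ 24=-0.04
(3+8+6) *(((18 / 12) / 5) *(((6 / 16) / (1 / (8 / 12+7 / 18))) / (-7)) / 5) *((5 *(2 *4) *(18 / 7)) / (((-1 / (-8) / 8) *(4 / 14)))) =-46512 / 35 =-1328.91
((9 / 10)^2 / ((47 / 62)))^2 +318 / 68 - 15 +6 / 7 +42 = 22130668149 / 657177500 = 33.68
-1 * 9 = -9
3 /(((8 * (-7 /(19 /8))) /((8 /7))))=-57 /392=-0.15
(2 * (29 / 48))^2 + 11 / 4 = 2425 / 576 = 4.21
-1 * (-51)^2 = -2601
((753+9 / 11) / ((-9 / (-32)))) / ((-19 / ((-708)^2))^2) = 7407979861671936 / 3971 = 1865519985311.49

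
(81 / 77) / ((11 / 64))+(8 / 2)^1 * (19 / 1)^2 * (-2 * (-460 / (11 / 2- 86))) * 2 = -27950656 / 847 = -32999.59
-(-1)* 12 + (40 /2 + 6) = 38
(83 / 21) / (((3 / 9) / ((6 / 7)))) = 498 / 49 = 10.16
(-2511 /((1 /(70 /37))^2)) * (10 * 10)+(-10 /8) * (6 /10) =-4921564107 /5476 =-898751.66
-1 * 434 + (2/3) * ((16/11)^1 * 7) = -14098/33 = -427.21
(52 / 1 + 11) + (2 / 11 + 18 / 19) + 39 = 21554 / 209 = 103.13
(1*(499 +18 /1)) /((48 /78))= 6721 /8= 840.12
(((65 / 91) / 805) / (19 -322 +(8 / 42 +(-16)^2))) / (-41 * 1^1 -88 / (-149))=149 / 317633841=0.00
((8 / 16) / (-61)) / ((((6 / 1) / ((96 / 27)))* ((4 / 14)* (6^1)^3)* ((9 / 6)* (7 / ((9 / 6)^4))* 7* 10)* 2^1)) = -1 / 3689280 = -0.00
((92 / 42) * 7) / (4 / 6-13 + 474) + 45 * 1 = 62371 / 1385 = 45.03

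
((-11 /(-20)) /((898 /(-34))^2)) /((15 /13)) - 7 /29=-422163617 /1753928700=-0.24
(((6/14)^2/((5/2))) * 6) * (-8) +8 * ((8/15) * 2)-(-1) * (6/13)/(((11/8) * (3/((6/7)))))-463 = -9625459/21021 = -457.90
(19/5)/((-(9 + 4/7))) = -133/335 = -0.40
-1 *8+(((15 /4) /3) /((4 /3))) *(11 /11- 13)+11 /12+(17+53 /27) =17 /27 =0.63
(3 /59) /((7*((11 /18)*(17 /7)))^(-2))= 34969 /6372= 5.49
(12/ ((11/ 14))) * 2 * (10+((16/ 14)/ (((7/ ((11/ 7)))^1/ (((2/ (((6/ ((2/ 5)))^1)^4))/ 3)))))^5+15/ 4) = 7672414379128864075072763443238799281956/ 18267653283640152559697055816650390625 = 420.00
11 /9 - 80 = -709 /9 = -78.78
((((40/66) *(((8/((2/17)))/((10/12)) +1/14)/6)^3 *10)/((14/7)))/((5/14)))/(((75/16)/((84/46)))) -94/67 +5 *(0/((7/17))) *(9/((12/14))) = 50068695319634/6007010625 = 8335.04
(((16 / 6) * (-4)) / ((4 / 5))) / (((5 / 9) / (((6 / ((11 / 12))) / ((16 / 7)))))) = -756 / 11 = -68.73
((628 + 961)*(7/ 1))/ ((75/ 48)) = 177968/ 25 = 7118.72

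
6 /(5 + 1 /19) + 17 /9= 443 /144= 3.08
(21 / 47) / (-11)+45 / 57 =7356 / 9823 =0.75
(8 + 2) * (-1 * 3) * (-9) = 270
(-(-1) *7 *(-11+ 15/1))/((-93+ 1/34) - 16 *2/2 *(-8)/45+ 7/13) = -79560/254557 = -0.31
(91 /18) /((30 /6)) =91 /90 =1.01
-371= -371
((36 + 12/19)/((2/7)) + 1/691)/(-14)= -1683295/183806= -9.16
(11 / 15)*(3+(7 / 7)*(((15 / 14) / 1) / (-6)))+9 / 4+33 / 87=28613 / 6090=4.70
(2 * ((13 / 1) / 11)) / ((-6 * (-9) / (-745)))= -9685 / 297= -32.61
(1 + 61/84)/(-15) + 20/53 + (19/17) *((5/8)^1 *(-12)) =-1843679/227052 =-8.12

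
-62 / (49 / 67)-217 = -14787 / 49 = -301.78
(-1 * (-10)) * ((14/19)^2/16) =0.34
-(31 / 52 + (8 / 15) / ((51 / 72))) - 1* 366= -1623683 / 4420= -367.35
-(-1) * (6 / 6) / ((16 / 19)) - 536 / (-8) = 1091 / 16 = 68.19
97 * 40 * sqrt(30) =3880 * sqrt(30) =21251.64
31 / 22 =1.41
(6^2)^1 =36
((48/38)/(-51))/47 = -8/15181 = -0.00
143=143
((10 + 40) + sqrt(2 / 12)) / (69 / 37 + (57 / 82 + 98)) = 1517*sqrt(6) / 915297 + 151700 / 305099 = 0.50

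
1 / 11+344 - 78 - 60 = 206.09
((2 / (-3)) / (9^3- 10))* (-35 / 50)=7 / 10785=0.00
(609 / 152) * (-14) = -4263 / 76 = -56.09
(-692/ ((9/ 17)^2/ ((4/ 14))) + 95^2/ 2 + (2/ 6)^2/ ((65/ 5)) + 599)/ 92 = 64954483/ 1356264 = 47.89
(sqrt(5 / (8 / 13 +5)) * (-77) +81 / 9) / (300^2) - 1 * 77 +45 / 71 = -54219929 / 710000 - 77 * sqrt(4745) / 6570000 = -76.37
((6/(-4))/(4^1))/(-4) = 3/32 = 0.09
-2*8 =-16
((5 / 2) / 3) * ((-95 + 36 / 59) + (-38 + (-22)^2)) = 34575 / 118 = 293.01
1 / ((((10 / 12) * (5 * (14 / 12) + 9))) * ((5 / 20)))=0.32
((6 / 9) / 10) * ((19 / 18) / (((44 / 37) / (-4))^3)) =-962407 / 359370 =-2.68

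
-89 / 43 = -2.07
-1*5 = -5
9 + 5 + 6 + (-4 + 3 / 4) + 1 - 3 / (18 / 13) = 187 / 12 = 15.58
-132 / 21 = -44 / 7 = -6.29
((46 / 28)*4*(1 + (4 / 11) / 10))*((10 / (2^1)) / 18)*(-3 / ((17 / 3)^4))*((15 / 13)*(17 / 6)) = -176985 / 9835826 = -0.02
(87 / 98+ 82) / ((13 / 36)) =146214 / 637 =229.54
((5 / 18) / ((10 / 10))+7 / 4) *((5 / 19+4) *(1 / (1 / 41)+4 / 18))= 27083 / 76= 356.36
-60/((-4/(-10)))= -150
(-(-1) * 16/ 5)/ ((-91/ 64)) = -1024/ 455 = -2.25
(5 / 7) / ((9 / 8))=40 / 63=0.63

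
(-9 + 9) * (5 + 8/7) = 0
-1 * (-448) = 448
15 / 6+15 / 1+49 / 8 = 189 / 8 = 23.62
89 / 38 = 2.34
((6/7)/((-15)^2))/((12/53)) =53/3150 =0.02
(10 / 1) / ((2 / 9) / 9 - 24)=-405 / 971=-0.42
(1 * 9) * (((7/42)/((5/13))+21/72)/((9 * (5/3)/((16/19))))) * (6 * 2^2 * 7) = 29232/475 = 61.54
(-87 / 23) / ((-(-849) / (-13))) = 377 / 6509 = 0.06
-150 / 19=-7.89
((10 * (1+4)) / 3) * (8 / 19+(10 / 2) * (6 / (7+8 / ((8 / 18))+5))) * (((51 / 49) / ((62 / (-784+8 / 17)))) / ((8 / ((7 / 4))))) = -1123875 / 16492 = -68.15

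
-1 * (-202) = 202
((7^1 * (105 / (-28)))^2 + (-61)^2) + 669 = 81265 / 16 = 5079.06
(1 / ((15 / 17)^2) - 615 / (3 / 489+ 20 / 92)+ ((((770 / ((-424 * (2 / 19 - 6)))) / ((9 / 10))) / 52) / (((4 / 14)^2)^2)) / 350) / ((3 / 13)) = -731676335751571 / 61397913600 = -11916.96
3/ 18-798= -4787/ 6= -797.83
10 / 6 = 5 / 3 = 1.67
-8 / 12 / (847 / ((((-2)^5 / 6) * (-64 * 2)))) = -4096 / 7623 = -0.54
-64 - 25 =-89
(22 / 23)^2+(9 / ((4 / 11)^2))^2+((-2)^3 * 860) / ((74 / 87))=-17313078539 / 5010688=-3455.23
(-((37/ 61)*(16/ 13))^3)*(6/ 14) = -622424064/ 3490740799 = -0.18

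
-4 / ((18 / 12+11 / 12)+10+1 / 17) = -0.32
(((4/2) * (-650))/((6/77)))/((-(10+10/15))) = 25025/16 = 1564.06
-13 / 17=-0.76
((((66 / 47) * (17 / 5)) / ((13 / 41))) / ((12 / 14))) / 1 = 17.57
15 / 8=1.88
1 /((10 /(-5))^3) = -1 /8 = -0.12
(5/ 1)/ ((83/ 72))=360/ 83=4.34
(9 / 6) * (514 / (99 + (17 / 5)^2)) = 19275 / 2764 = 6.97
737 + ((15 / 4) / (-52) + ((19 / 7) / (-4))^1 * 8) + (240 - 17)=1389751 / 1456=954.50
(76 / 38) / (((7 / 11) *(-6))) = -0.52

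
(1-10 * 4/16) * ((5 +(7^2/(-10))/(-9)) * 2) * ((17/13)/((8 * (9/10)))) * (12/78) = -8483/18252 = -0.46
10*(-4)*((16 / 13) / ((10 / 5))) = -320 / 13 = -24.62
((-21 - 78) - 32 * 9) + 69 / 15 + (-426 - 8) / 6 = -6821 / 15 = -454.73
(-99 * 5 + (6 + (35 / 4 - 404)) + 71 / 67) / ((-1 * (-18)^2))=236695 / 86832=2.73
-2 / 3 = -0.67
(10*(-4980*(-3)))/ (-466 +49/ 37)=-1842600/ 5731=-321.51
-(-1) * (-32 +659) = 627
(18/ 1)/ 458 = 9/ 229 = 0.04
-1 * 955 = -955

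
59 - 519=-460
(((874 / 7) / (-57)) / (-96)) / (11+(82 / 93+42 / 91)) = 9269 / 5014128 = 0.00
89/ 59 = 1.51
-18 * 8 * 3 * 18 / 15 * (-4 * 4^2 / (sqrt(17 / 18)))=497664 * sqrt(34) / 85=34139.47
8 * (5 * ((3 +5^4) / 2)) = 12560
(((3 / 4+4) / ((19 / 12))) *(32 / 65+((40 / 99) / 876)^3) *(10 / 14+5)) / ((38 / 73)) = 1304511458082848 / 80461626376131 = 16.21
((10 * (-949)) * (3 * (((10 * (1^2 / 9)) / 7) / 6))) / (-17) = 47450 / 1071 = 44.30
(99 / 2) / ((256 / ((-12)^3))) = -2673 / 8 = -334.12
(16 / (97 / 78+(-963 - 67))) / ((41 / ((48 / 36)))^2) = -6656 / 404665449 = -0.00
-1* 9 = -9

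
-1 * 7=-7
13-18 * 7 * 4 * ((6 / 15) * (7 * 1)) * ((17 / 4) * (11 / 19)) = -3459.29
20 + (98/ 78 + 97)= 4612/ 39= 118.26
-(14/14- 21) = 20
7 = 7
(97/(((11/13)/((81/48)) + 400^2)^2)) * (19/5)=0.00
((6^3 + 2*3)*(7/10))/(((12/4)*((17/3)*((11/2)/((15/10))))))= 2331/935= 2.49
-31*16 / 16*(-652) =20212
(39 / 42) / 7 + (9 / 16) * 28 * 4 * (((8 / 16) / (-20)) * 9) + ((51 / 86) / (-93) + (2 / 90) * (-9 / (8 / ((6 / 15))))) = -183654729 / 13063400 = -14.06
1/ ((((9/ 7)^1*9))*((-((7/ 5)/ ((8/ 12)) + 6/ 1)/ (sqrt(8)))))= -140*sqrt(2)/ 6561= -0.03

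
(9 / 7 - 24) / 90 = -53 / 210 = -0.25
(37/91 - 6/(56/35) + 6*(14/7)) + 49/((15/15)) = 20987/364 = 57.66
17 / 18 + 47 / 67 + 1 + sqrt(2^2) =4.65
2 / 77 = 0.03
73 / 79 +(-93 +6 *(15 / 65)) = -93140 / 1027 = -90.69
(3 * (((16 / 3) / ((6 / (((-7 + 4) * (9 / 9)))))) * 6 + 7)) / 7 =-27 / 7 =-3.86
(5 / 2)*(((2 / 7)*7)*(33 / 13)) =165 / 13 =12.69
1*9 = 9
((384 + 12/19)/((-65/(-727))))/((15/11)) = 3154.77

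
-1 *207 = -207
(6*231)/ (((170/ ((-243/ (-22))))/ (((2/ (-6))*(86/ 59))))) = -219429/ 5015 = -43.75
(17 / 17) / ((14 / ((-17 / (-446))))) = 0.00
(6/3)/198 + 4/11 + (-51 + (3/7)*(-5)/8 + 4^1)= -259981/5544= -46.89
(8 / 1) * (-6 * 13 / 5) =-624 / 5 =-124.80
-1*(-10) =10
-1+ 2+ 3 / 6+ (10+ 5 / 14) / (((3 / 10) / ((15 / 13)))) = 7523 / 182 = 41.34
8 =8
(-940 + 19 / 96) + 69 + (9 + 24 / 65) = -5375341 / 6240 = -861.43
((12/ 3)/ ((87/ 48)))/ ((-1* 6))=-32/ 87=-0.37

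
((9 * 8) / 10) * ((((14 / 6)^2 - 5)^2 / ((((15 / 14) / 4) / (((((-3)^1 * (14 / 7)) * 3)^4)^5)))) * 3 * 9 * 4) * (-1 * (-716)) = 130855239509149990523453703192576 / 25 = 5234209580365999620938148000000.00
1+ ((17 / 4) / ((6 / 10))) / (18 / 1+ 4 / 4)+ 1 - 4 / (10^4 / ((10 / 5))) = 338011 / 142500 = 2.37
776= 776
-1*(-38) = 38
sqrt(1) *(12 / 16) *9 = 27 / 4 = 6.75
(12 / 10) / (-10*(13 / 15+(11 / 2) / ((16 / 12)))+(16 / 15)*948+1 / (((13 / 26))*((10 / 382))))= 72 / 62261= 0.00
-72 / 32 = -9 / 4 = -2.25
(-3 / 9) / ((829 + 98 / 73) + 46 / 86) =-3139 / 7824372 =-0.00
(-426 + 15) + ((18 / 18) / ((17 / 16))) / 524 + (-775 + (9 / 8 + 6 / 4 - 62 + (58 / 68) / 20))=-55467023 / 44540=-1245.33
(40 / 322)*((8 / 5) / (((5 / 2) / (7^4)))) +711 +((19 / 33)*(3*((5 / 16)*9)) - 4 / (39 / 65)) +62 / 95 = 1039155197 / 1153680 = 900.73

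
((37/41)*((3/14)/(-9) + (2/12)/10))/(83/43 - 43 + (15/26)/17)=351611/2238390490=0.00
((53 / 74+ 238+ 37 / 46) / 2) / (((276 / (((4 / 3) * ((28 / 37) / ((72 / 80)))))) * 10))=317072 / 6517809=0.05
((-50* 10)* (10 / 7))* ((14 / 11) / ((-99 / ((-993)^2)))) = 1095610000 / 121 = 9054628.10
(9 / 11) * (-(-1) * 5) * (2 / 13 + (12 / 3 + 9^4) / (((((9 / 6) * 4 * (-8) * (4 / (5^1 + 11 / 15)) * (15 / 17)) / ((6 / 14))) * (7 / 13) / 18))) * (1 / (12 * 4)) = -486596601 / 1793792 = -271.27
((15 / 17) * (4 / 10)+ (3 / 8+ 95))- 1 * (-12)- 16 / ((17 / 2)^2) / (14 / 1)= 1743213 / 16184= 107.71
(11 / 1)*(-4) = -44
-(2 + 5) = -7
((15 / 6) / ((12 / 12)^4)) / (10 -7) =5 / 6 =0.83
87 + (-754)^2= 568603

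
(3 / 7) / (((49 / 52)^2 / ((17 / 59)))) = 137904 / 991613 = 0.14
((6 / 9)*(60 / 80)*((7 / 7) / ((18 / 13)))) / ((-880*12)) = -13 / 380160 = -0.00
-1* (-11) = 11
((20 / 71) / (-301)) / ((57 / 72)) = -480 / 406049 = -0.00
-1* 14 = -14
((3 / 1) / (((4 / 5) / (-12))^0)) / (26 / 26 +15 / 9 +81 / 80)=0.82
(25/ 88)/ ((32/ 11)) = 25/ 256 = 0.10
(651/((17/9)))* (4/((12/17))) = 1953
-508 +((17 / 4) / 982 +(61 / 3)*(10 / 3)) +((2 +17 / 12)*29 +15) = -11529509 / 35352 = -326.13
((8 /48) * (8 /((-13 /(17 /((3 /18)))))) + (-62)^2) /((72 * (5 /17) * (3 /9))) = 70601 /130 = 543.08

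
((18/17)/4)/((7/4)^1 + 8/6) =54/629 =0.09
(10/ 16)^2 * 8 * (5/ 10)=25/ 16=1.56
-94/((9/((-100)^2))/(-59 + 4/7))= 384460000/63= 6102539.68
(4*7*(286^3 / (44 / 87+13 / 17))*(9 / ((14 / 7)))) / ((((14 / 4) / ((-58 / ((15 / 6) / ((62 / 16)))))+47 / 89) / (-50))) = -264248533434085200 / 1114247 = -237154359342.30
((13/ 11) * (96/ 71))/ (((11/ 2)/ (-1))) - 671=-5767057/ 8591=-671.29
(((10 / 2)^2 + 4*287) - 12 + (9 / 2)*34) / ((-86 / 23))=-15111 / 43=-351.42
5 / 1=5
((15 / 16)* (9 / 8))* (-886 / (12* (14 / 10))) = -99675 / 1792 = -55.62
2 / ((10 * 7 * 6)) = 1 / 210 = 0.00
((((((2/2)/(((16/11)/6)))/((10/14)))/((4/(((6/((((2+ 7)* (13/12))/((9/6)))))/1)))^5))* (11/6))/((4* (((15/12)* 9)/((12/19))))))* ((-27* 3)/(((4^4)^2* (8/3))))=-16671501/369862482329600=-0.00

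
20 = 20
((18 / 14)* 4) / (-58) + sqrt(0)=-18 / 203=-0.09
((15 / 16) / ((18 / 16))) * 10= 25 / 3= 8.33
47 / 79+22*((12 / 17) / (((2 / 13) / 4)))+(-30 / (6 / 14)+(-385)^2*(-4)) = -795815655 / 1343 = -592565.64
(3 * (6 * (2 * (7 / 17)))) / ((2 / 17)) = 126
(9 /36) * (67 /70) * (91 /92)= 0.24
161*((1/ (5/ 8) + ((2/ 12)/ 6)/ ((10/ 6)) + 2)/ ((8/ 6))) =34937/ 80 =436.71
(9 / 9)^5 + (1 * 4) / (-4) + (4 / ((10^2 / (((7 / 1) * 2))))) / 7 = 0.08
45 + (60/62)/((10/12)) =1431/31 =46.16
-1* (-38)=38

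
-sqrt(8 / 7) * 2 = -4 * sqrt(14) / 7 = -2.14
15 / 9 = 5 / 3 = 1.67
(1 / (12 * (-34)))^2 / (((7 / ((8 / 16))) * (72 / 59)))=0.00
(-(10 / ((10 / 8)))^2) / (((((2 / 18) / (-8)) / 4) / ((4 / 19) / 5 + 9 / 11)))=16570368 / 1045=15856.81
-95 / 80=-19 / 16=-1.19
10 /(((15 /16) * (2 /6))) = 32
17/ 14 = 1.21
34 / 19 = 1.79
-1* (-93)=93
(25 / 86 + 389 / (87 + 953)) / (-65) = -29727 / 2906800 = -0.01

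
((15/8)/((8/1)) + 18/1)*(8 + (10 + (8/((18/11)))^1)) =40067/96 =417.36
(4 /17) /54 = 2 /459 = 0.00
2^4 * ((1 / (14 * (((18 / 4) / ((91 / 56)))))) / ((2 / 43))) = 559 / 63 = 8.87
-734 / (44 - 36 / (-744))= -45508 / 2731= -16.66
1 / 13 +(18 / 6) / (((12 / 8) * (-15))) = -11 / 195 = -0.06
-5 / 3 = -1.67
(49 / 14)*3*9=189 / 2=94.50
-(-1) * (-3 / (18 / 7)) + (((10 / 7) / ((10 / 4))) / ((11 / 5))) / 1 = -419 / 462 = -0.91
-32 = -32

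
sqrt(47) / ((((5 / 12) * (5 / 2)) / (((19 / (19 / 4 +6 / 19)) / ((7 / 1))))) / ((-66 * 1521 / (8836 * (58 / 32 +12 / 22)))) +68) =13915908864 * sqrt(47) / 940666800877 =0.10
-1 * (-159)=159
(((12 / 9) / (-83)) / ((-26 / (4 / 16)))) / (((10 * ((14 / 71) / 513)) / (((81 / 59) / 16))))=983421 / 285201280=0.00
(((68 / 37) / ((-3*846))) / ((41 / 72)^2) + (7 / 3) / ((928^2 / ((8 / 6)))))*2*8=-12628607779 / 354018357936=-0.04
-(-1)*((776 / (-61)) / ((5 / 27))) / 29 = -20952 / 8845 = -2.37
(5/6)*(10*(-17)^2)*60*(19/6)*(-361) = -495562750/3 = -165187583.33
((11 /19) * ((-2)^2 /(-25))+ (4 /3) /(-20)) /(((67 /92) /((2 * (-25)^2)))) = -1044200 /3819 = -273.42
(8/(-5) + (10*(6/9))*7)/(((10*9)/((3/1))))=338/225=1.50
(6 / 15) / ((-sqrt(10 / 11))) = -sqrt(110) / 25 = -0.42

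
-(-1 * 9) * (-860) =-7740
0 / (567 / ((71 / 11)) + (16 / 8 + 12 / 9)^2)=0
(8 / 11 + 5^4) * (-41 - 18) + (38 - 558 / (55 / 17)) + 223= -2025616 / 55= -36829.38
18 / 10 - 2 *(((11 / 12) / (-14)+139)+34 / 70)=-116357 / 420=-277.04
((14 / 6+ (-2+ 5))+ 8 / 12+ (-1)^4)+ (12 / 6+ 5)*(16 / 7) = 23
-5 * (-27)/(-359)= -135/359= -0.38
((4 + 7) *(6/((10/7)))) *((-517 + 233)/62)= -32802/155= -211.63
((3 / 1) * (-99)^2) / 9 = 3267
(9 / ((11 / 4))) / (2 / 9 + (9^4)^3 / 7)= 2268 / 27960524111773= 0.00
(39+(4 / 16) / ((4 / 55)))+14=903 / 16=56.44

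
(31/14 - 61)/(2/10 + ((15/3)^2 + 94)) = -0.49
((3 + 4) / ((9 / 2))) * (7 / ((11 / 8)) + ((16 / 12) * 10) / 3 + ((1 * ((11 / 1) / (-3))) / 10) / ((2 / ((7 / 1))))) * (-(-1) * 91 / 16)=10407943 / 142560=73.01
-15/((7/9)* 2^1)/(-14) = 0.69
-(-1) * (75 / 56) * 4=75 / 14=5.36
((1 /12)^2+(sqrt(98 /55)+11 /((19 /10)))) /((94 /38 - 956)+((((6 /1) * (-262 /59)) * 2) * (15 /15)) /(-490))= -229241845 /37706596848 - 384503 * sqrt(110) /2880365037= -0.01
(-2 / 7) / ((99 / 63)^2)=-14 / 121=-0.12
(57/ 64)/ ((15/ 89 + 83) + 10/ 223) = 377093/ 35232768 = 0.01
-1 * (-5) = 5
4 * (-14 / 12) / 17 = -14 / 51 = -0.27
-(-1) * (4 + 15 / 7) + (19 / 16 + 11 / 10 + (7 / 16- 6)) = 803 / 280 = 2.87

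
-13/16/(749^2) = -13/8976016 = -0.00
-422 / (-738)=211 / 369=0.57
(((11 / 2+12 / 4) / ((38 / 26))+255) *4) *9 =178398 / 19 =9389.37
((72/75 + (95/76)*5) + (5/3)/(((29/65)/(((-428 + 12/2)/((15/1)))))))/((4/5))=-2554819/20880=-122.36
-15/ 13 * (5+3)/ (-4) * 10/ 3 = 100/ 13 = 7.69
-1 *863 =-863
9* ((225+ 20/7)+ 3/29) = 416484/203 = 2051.65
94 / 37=2.54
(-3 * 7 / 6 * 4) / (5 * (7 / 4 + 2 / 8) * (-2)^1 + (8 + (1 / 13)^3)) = 30758 / 26363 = 1.17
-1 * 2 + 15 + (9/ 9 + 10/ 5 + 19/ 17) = 291/ 17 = 17.12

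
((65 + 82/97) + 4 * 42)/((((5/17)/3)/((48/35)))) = 55527984/16975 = 3271.16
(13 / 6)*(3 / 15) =13 / 30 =0.43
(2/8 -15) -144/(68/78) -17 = -13391/68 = -196.93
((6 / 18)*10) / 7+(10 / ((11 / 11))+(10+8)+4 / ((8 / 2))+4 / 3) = 647 / 21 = 30.81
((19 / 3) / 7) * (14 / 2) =6.33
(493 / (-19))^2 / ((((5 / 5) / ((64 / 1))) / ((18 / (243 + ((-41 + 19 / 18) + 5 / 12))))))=3811.83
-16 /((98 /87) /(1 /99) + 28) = -232 /2023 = -0.11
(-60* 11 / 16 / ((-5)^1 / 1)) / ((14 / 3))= 99 / 56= 1.77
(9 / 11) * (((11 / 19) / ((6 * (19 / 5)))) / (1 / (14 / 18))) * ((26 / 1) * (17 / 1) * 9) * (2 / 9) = 15470 / 1083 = 14.28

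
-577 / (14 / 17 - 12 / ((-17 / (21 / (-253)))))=-2481677 / 3290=-754.31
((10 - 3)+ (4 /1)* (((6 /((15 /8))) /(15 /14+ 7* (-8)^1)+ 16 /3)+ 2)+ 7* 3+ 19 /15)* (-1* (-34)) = 7630314 /3845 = 1984.48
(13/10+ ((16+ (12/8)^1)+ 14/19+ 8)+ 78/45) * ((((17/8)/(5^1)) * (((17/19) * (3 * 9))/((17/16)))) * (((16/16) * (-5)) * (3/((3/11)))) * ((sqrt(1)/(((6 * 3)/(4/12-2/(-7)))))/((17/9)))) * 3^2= -2549.15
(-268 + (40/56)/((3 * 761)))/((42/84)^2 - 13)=21.02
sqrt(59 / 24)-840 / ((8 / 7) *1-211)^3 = 288120 / 3170044709 + sqrt(354) / 12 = 1.57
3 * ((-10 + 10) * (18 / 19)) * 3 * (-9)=0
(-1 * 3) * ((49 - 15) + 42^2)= -5394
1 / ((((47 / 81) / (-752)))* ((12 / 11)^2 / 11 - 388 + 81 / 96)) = 55199232 / 16485151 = 3.35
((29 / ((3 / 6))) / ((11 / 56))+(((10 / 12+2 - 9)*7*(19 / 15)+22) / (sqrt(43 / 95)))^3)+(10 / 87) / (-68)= -114293.03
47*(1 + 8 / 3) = 172.33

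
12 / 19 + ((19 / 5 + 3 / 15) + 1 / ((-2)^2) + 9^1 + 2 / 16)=14.01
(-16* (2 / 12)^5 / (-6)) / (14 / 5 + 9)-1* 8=-1376347 / 172044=-8.00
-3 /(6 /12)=-6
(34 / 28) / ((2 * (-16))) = -17 / 448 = -0.04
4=4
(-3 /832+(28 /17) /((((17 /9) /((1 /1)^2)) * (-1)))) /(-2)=210531 /480896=0.44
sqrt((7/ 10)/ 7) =sqrt(10)/ 10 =0.32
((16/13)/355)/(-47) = -16/216905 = -0.00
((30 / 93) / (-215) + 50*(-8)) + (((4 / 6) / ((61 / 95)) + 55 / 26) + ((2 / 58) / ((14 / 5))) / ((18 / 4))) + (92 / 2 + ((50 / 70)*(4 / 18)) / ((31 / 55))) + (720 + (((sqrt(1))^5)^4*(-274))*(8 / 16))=897792946385 / 3862530126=232.44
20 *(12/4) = 60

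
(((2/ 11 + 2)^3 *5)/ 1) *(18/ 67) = 1244160/ 89177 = 13.95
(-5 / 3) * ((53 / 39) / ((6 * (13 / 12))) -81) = 204805 / 1521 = 134.65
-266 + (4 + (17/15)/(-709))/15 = -42391127/159525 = -265.73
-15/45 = -1/3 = -0.33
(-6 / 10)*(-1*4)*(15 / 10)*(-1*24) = -432 / 5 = -86.40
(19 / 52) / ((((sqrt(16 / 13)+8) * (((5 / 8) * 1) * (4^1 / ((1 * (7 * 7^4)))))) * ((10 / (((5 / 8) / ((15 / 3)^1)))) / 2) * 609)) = 45619 / 3549600-45619 * sqrt(13) / 92289600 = 0.01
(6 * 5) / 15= 2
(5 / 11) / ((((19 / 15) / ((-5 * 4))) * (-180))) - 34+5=-18158 / 627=-28.96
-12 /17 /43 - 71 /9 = -52009 /6579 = -7.91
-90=-90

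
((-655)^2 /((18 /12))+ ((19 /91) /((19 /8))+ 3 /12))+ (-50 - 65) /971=286016.89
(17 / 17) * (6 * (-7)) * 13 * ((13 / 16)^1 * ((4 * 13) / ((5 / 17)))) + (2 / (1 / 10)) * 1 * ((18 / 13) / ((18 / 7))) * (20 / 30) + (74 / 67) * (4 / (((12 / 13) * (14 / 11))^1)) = -4781386903 / 60970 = -78421.96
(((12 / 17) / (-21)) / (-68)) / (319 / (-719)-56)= -719 / 82099409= -0.00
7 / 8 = 0.88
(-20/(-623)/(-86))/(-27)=10/723303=0.00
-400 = -400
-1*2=-2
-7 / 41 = -0.17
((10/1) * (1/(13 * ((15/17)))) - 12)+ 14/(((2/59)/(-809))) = -13030997/39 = -334128.13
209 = 209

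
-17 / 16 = -1.06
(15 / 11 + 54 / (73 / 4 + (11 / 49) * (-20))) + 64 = 685189 / 9889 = 69.29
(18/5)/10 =9/25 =0.36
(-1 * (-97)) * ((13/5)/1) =1261/5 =252.20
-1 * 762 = -762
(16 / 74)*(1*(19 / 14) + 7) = 468 / 259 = 1.81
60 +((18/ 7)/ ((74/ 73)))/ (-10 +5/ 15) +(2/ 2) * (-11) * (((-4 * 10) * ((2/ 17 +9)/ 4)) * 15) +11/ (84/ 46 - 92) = 235283147203/ 15577814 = 15103.73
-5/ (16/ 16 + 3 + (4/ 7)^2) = -245/ 212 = -1.16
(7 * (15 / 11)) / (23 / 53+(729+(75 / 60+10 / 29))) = 129108 / 9887603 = 0.01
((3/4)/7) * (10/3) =0.36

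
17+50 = 67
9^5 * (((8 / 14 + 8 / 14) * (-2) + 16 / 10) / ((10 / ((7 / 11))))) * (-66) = 4251528 / 25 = 170061.12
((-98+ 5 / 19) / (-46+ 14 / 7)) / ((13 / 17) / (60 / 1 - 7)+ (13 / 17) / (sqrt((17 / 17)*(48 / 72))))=2.34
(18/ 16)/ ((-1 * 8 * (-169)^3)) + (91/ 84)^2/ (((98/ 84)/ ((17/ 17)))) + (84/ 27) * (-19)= -1130824811953/ 19461693888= -58.11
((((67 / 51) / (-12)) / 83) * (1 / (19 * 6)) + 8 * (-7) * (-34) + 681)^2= 224073151658628287929 / 33532716073536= 6682224.94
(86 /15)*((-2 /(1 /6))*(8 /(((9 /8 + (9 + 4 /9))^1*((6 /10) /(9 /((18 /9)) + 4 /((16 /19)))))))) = -610944 /761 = -802.82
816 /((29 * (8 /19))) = 1938 /29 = 66.83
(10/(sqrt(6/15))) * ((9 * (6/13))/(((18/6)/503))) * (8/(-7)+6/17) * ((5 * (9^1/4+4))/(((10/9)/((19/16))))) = -4547937375 * sqrt(10)/49504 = -290518.76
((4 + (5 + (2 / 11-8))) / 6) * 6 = 13 / 11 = 1.18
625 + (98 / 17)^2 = 190229 / 289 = 658.23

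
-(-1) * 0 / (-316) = 0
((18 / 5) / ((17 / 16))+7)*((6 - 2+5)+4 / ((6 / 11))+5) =221.62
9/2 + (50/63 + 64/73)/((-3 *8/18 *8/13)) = 60443/24528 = 2.46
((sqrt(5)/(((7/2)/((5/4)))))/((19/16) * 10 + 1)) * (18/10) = 36 * sqrt(5)/721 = 0.11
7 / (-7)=-1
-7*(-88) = 616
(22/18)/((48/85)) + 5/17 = 18055/7344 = 2.46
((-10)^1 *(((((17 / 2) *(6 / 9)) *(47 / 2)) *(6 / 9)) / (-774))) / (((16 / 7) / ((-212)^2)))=78553685 / 3483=22553.46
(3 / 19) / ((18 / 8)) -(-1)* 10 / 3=194 / 57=3.40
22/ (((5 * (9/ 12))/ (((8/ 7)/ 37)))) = 704/ 3885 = 0.18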